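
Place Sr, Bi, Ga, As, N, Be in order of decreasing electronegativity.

N, As, Bi, Ga, Be, Sr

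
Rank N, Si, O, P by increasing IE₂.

IE_2 is the cost of taking one more electron from the +1 cation: N⁺ still has 4 valence electrons; Si⁺ still has 3 valence electrons; O⁺ still has 5 valence electrons; P⁺ still has 4 valence electrons.
All are still removing valence electrons, so compare the +1 ions as you would atoms: IE_2 generally rises across a period (higher Z_eff) and falls down a group (larger shell), subject to the usual subshell exceptions.
Valence configurations: N⁺ [He]2s²2p², Si⁺ [Ne]3s²3p¹, O⁺ [He]2s²2p³, P⁺ [Ne]3s²3p².
Tabulated IE_2 (kJ/mol): N 2856, Si 1577, O 3388, P 1907.
Overall IE_2 order: Si < P < N < O.

Si < P < N < O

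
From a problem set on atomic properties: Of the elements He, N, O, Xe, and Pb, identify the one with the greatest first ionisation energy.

He

He is in period 1, group 18; N is in period 2, group 15; O is in period 2, group 16; Xe is in period 5, group 18; Pb is in period 6, group 14.
IE₁ increases left→right with effective nuclear charge and decreases top→bottom as the valence shell moves farther out.
These span different periods and groups, so the two trends combine.
Xe > Pb: both effects reinforce here, so Xe is clearly the higher of the two.
O > Xe: the two effects oppose for this pair; the down-group effect wins (1314 vs 1170 kJ/mol).
N > O: this pair runs against the simple trend — see the exception note.
He > N: both effects reinforce here, so He is clearly the higher of the two.
Note the exception: N has a higher first ionization energy than O, contrary to the simple trend — pairing an electron in O's 2p⁴ costs repulsion energy, so O ionizes more easily than half-filled N (2p³).
Approximate values (kJ/mol): He 2372, N 1402, O 1314, Xe 1170, Pb 716.
The greatest first ionisation energy among these belongs to He.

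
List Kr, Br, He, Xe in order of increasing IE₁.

Br, Xe, Kr, He

He is in period 1, group 18; Br is in period 4, group 17; Kr is in period 4, group 18; Xe is in period 5, group 18.
IE₁ increases left→right with effective nuclear charge and decreases top→bottom as the valence shell moves farther out.
Neither a single period nor a single group — weigh both effects.
Xe > Br: period and group pull opposite ways; the across-period shift dominates (1170 vs 1140 kJ/mol).
Kr > Xe: they share group 18; the group trend gives Kr the larger value.
He > Kr: He sits above Kr in group 18, so the down-group effect alone puts He higher.
Tabulated first ionization energy (kJ/mol): He 2372, Br 1140, Kr 1351, Xe 1170.
So from lowest to highest: Br < Xe < Kr < He.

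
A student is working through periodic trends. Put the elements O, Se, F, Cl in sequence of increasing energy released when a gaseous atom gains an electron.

O, Se, F, Cl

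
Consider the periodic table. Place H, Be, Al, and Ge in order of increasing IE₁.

H is in period 1, group 1; Be is in period 2, group 2; Al is in period 3, group 13; Ge is in period 4, group 14.
First ionization energy rises across a period (greater Z_eff holds electrons more tightly) and falls down a group (valence electrons are farther from the nucleus).
A diagonal step moves right (one effect) and down (the opposite effect) at once.
Ge > Al: period and group pull opposite ways; the across-period shift dominates (762 vs 578 kJ/mol).
Be > Ge: the two effects oppose for this pair; the down-group effect wins (900 vs 762 kJ/mol).
H > Be: the two effects oppose for this pair; the down-group effect wins (1312 vs 900 kJ/mol).
Approximate values (kJ/mol): H 1312, Be 900, Al 578, Ge 762.
So from lowest to highest: Al < Ge < Be < H.

Al < Ge < Be < H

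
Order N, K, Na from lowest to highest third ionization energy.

K < N < Na

Consider each +2 ion: N²⁺ still has 3 valence electrons; K²⁺ is already 1 electron into the core; Na²⁺ is already 1 electron into the core.
Usually core removal costs more than valence removal, but here the competition is close: a tightly held n=2 valence electron can cost more to remove than an n=3 core electron, so the actual values have to decide it.
The numbers (kJ/mol): N 4578, K 4420, Na 6910.
Putting it together, IE_3: K < N < Na.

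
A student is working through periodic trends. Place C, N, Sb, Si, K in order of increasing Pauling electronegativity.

K, Si, Sb, C, N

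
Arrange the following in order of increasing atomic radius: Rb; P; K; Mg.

Mg is in period 3, group 2; P is in period 3, group 15; K is in period 4, group 1; Rb is in period 5, group 1.
Radius decreases left→right (rising Z_eff, same n) and increases top→bottom (higher n).
These span different periods and groups, so the two trends combine.
Mg > P: Mg lies to the left of P in period 3, so the across-period effect alone puts Mg larger.
K > Mg: relative to Mg, both the across-period and down-group shifts push K's atomic radius up.
Rb > K: Rb sits below K in group 1, so the down-group effect alone puts Rb larger.
Tabulated atomic radius (pm): Mg 139, P 111, K 196, Rb 210.
So from smallest to largest: P < Mg < K < Rb.

P < Mg < K < Rb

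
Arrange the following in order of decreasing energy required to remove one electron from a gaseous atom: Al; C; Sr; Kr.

Kr > C > Al > Sr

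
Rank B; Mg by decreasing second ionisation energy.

The second ionization energy removes an electron from the +1 ion. For each element: B⁺ still has 2 valence electrons; Mg⁺ still has 1 valence electron.
All are still removing valence electrons, so compare the +1 ions as you would atoms: IE_2 generally rises across a period (higher Z_eff) and falls down a group (larger shell), subject to the usual subshell exceptions.
Valence configurations: B⁺ [He]2s², Mg⁺ [Ne]3s¹.
The numbers (kJ/mol): B 2427, Mg 1451.
So the second ionization energies run Mg < B.

B > Mg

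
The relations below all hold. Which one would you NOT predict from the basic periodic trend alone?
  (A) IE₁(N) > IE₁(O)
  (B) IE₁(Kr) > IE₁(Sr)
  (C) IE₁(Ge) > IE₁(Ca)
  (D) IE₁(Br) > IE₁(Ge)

(A)

The general trend: IE₁ increases across a period and decreases down a group.
(A) N (period 2, group 15) vs O (period 2, group 16): the stated order contradicts the simple trend.
(B) Kr (period 4, group 18) vs Sr (period 5, group 2): the stated order agrees with the simple trend.
(C) Ge (period 4, group 14) vs Ca (period 4, group 2): the stated order agrees with the simple trend.
(D) Br (period 4, group 17) vs Ge (period 4, group 14): the stated order agrees with the simple trend.
The exception is (A): pairing an electron in O's 2p⁴ costs repulsion energy, so O ionizes more easily than half-filled N (2p³).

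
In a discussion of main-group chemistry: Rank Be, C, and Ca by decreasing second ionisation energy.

C > Be > Ca

IE_2 is the cost of taking one more electron from the +1 cation: Be⁺ still has 1 valence electron; C⁺ still has 3 valence electrons; Ca⁺ still has 1 valence electron.
All are still removing valence electrons, so compare the +1 ions as you would atoms: IE_2 generally rises across a period (higher Z_eff) and falls down a group (larger shell), subject to the usual subshell exceptions.
Valence configurations: Be⁺ [He]2s¹, C⁺ [He]2s²2p¹, Ca⁺ [Ar]4s¹.
The numbers (kJ/mol): Be 1757, C 2353, Ca 1145.
Putting it together, IE_2: Ca < Be < C.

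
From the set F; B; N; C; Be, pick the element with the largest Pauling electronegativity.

F

Be is in period 2, group 2; B is in period 2, group 13; C is in period 2, group 14; N is in period 2, group 15; F is in period 2, group 17.
Smaller atoms with higher effective nuclear charge are more electronegative.
All lie in period 2, so electronegativity increases left to right.
The largest Pauling electronegativity among these belongs to F.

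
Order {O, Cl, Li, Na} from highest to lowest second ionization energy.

The second ionization energy removes an electron from the +1 ion. For each element: O⁺ still has 5 valence electrons; Cl⁺ still has 6 valence electrons; Li⁺ is the bare [He] core; Na⁺ is the bare [Ne] core.
Pulling an electron out of a noble-gas core costs far more than removing a remaining valence electron, so Na and Li sit at the high end of IE_2.
Valence configurations: O⁺ [He]2s²2p³, Cl⁺ [Ne]3s²3p⁴.
Tabulated IE_2 (kJ/mol): O 3388, Cl 2298, Li 7298, Na 4562.
Overall IE_2 order: Cl < O < Na < Li.

Li > Na > O > Cl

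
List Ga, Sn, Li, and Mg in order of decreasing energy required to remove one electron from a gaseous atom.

Li is in period 2, group 1; Mg is in period 3, group 2; Ga is in period 4, group 13; Sn is in period 5, group 14.
Across a period the outer electron is held more tightly (higher IE₁); down a group it sits in a higher shell, more shielded, and comes off more easily.
These sit on a diagonal, where the across-period and down-group effects partly cancel.
Ga > Li: period and group pull opposite ways; the across-period shift dominates (579 vs 520 kJ/mol).
Sn > Ga: period and group pull opposite ways; the across-period shift dominates (709 vs 579 kJ/mol).
Mg > Sn: the two effects oppose for this pair; the down-group effect wins (738 vs 709 kJ/mol).
Tabulated first ionization energy (kJ/mol): Li 520, Mg 738, Ga 579, Sn 709.
So from highest to lowest: Mg > Sn > Ga > Li.

Mg, Sn, Ga, Li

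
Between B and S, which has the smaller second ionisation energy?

Consider each +1 ion: B⁺ still has 2 valence electrons; S⁺ still has 5 valence electrons.
All are still removing valence electrons, so compare the +1 ions as you would atoms: IE_2 generally rises across a period (higher Z_eff) and falls down a group (larger shell), subject to the usual subshell exceptions.
Valence configurations: B⁺ [He]2s², S⁺ [Ne]3s²3p³.
Approximate IE_2 values (kJ/mol): B 2427, S 2252.
Hence IE_2: S < B.

S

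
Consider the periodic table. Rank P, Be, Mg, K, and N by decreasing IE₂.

Consider each +1 ion: P⁺ still has 4 valence electrons; Be⁺ still has 1 valence electron; Mg⁺ still has 1 valence electron; K⁺ is the bare [Ar] core; N⁺ still has 4 valence electrons.
Breaking into a closed-shell core is much more expensive than removing a leftover valence electron — K has the largest IE_2 here.
Valence configurations: P⁺ [Ne]3s²3p², Be⁺ [He]2s¹, Mg⁺ [Ne]3s¹, N⁺ [He]2s²2p².
The numbers (kJ/mol): P 1907, Be 1757, Mg 1451, K 3052, N 2856.
Overall IE_2 order: Mg < Be < P < N < K.

K > N > P > Be > Mg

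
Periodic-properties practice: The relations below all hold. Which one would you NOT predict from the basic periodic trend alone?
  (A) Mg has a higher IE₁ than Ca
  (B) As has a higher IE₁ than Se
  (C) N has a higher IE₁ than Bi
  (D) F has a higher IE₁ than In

(B)

The general trend: IE₁ increases across a period and decreases down a group.
(A) Mg (period 3, group 2) vs Ca (period 4, group 2): the stated order agrees with the simple trend.
(B) As (period 4, group 15) vs Se (period 4, group 16): the stated order contradicts the simple trend.
(C) N (period 2, group 15) vs Bi (period 6, group 15): the stated order agrees with the simple trend.
(D) F (period 2, group 17) vs In (period 5, group 13): the stated order agrees with the simple trend.
The exception is (B): Se (4p⁴) ionizes more easily than half-filled As (4p³).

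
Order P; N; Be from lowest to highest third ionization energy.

P < N < Be

IE_3 is the cost of taking one more electron from the +2 cation: P²⁺ still has 3 valence electrons; N²⁺ still has 3 valence electrons; Be²⁺ is the bare [He] core.
Pulling an electron out of a noble-gas core costs far more than removing a remaining valence electron, so Be sits at the high end of IE_3.
Valence configurations: P²⁺ [Ne]3s²3p¹, N²⁺ [He]2s²2p¹.
Tabulated IE_3 (kJ/mol): P 2914, N 4578, Be 14849.
Putting it together, IE_3: P < N < Be.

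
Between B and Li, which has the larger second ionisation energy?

Li

The second ionization energy removes an electron from the +1 ion. For each element: B⁺ still has 2 valence electrons; Li⁺ is the bare [He] core.
Core electrons are held far more tightly than valence electrons, so Li tops the IE_2 order.
Tabulated IE_2 (kJ/mol): B 2427, Li 7298.
Hence IE_2: B < Li.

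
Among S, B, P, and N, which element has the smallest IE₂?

IE_2 is the cost of taking one more electron from the +1 cation: S⁺ still has 5 valence electrons; B⁺ still has 2 valence electrons; P⁺ still has 4 valence electrons; N⁺ still has 4 valence electrons.
All are still removing valence electrons, so compare the +1 ions as you would atoms: IE_2 generally rises across a period (higher Z_eff) and falls down a group (larger shell), subject to the usual subshell exceptions.
Valence configurations: S⁺ [Ne]3s²3p³, B⁺ [He]2s², P⁺ [Ne]3s²3p², N⁺ [He]2s²2p².
The numbers (kJ/mol): S 2252, B 2427, P 1907, N 2856.
Overall IE_2 order: P < S < B < N.

P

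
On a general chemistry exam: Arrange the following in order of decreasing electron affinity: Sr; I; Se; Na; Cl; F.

F is in period 2, group 17; Na is in period 3, group 1; Cl is in period 3, group 17; Se is in period 4, group 16; Sr is in period 5, group 2; I is in period 5, group 17.
Atoms with high Z_eff and room in the valence shell (especially the halogens) have the most exothermic electron affinities.
Neither a single period nor a single group — weigh both effects.
Na > Sr: the two effects oppose for this pair; the down-group effect wins (53 vs 5 kJ/mol).
Se > Na: period and group pull opposite ways; the across-period shift dominates (195 vs 53 kJ/mol).
I > Se: period and group pull opposite ways; the across-period shift dominates (295 vs 195 kJ/mol).
F > I: they share group 17; the group trend gives F the larger value.
Cl > F: this pair runs against the simple trend — see the exception note.
Note the exception: Cl has a higher electron affinity than F, contrary to the simple trend — F's small 2p subshell makes the incoming electron feel strong e⁻–e⁻ repulsion, so Cl actually releases more energy on gaining an electron.
Tabulated electron affinity (kJ/mol): F 328, Na 53, Cl 349, Se 195, Sr 5, I 295.
So from highest to lowest: Cl > F > I > Se > Na > Sr.

Cl > F > I > Se > Na > Sr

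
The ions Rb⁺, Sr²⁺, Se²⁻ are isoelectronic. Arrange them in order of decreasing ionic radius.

All of these have 36 electrons, so size is governed by nuclear charge alone: the more protons, the stronger the pull on the same electron cloud, and the smaller the ion.
Nuclear charges: Sr²⁺ (Z=38), Rb⁺ (Z=37), Se²⁻ (Z=34).
Largest to smallest: Se²⁻ > Rb⁺ > Sr²⁺.

Se²⁻ > Rb⁺ > Sr²⁺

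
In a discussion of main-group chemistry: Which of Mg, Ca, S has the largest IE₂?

S

IE_2 is the cost of taking one more electron from the +1 cation: Mg⁺ still has 1 valence electron; Ca⁺ still has 1 valence electron; S⁺ still has 5 valence electrons.
All are still removing valence electrons, so compare the +1 ions as you would atoms: IE_2 generally rises across a period (higher Z_eff) and falls down a group (larger shell), subject to the usual subshell exceptions.
Valence configurations: Mg⁺ [Ne]3s¹, Ca⁺ [Ar]4s¹, S⁺ [Ne]3s²3p³.
The numbers (kJ/mol): Mg 1451, Ca 1145, S 2252.
Putting it together, IE_2: Ca < Mg < S.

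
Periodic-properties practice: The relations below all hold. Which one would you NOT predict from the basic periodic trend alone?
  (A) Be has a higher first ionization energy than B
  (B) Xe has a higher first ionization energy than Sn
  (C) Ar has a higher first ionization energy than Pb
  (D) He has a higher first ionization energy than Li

(A)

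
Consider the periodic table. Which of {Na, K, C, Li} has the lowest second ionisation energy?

After 1 electron has been removed, what remains? Na⁺ is the bare [Ne] core; K⁺ is the bare [Ar] core; C⁺ still has 3 valence electrons; Li⁺ is the bare [He] core.
Breaking into a closed-shell core is much more expensive than removing a leftover valence electron — K, Na and Li have the largest IE_2 here.
Approximate IE_2 values (kJ/mol): Na 4562, K 3052, C 2353, Li 7298.
Hence IE_2: C < K < Na < Li.

C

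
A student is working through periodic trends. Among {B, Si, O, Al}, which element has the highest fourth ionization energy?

IE_4 is the cost of taking one more electron from the +3 cation: B³⁺ is the bare [He] core; Si³⁺ still has 1 valence electron; O³⁺ still has 3 valence electrons; Al³⁺ is the bare [Ne] core.
Pulling an electron out of a noble-gas core costs far more than removing a remaining valence electron, so Al and B sit at the high end of IE_4.
Valence configurations: Si³⁺ [Ne]3s¹, O³⁺ [He]2s²2p¹.
Tabulated IE_4 (kJ/mol): B 25026, Si 4356, O 7469, Al 11577.
Overall IE_4 order: Si < O < Al < B.

B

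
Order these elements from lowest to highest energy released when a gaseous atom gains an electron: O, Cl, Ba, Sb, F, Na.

Ba < Na < Sb < O < F < Cl

O is in period 2, group 16; F is in period 2, group 17; Na is in period 3, group 1; Cl is in period 3, group 17; Sb is in period 5, group 15; Ba is in period 6, group 2.
EA tends to increase across a period and decrease down a group, though the pattern is less regular than for IE or radius.
Neither a single period nor a single group — weigh both effects.
Na > Ba: period and group pull opposite ways; the down-group shift dominates (53 vs 14 kJ/mol).
Sb > Na: the two effects oppose for this pair; the across-period effect wins (103 vs 53 kJ/mol).
O > Sb: both effects reinforce here, so O is clearly the higher of the two.
F > O: F lies to the right of O in period 2, so the across-period effect alone puts F higher.
Cl > F: this pair runs against the simple trend — see the exception note.
Note the exception: Cl has a higher electron affinity than F, contrary to the simple trend — F's small 2p subshell makes the incoming electron feel strong e⁻–e⁻ repulsion, so Cl actually releases more energy on gaining an electron.
Tabulated electron affinity (kJ/mol): O 141, F 328, Na 53, Cl 349, Sb 103, Ba 14.
So from lowest to highest: Ba < Na < Sb < O < F < Cl.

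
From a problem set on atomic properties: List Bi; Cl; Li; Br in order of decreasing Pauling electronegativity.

Cl > Br > Bi > Li

Li is in period 2, group 1; Cl is in period 3, group 17; Br is in period 4, group 17; Bi is in period 6, group 15.
Smaller atoms with higher effective nuclear charge are more electronegative.
Here both period and group differ, so the two effects have to be weighed against each other.
Bi > Li: period and group pull opposite ways; the across-period shift dominates (2.02 vs 0.98).
Br > Bi: both effects reinforce here, so Br is clearly the higher of the two.
Cl > Br: Cl sits above Br in group 17, so the down-group effect alone puts Cl higher.
Tabulated electronegativity (Pauling): Li 0.98, Cl 3.16, Br 2.96, Bi 2.02.
So from highest to lowest: Cl > Br > Bi > Li.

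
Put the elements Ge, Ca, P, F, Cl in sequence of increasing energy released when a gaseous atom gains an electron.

EA tends to increase across a period and decrease down a group, though the pattern is less regular than for IE or radius.
Neither a single period nor a single group — weigh both effects.
P > Ca: relative to Ca, both the across-period and down-group shifts push P's electron affinity up.
Ge > P: this pair runs against the simple trend — see the exception note.
F > Ge: both effects reinforce here, so F is clearly the higher of the two.
Cl > F: this pair runs against the simple trend — see the exception note.
Note the exception: Ge has a higher electron affinity than P, contrary to the simple trend — adding an electron to P's half-filled np³ subshell costs electron-pairing energy.
Note the exception: Cl has a higher electron affinity than F, contrary to the simple trend — F's small 2p subshell makes the incoming electron feel strong e⁻–e⁻ repulsion, so Cl actually releases more energy on gaining an electron.
Tabulated electron affinity (kJ/mol): F 328, P 72, Cl 349, Ca 2, Ge 119.
So from lowest to highest: Ca < P < Ge < F < Cl.

Ca < P < Ge < F < Cl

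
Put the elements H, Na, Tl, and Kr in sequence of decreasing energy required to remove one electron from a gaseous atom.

Kr > H > Tl > Na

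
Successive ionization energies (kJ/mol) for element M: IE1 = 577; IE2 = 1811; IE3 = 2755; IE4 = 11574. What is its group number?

Group 13

Look for the largest jump between consecutive ionization energies: IE4/IE3 ≈ 4.2, far larger than any earlier ratio.
That jump marks the point where a core electron is being removed. So the atom has 3 valence electrons.
A main-group element with 3 valence electrons is in group 13.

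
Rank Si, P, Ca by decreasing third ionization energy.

Ca > Si > P

After 2 electrons have been removed, what remains? Si²⁺ still has 2 valence electrons; P²⁺ still has 3 valence electrons; Ca²⁺ is the bare [Ar] core.
Breaking into a closed-shell core is much more expensive than removing a leftover valence electron — Ca has the largest IE_3 here.
Valence configurations: Si²⁺ [Ne]3s², P²⁺ [Ne]3s²3p¹.
P²⁺ loses a lone 3p electron whereas Si²⁺ must break into a filled 3s² pair, so IE_3(Si) > IE_3(P) even though P has the higher nuclear charge.
Approximate IE_3 values (kJ/mol): Si 3232, P 2914, Ca 4912.
Hence IE_3: P < Si < Ca.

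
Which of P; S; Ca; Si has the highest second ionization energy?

The second ionization energy removes an electron from the +1 ion. For each element: P⁺ still has 4 valence electrons; S⁺ still has 5 valence electrons; Ca⁺ still has 1 valence electron; Si⁺ still has 3 valence electrons.
All are still removing valence electrons, so compare the +1 ions as you would atoms: IE_2 generally rises across a period (higher Z_eff) and falls down a group (larger shell), subject to the usual subshell exceptions.
Valence configurations: P⁺ [Ne]3s²3p², S⁺ [Ne]3s²3p³, Ca⁺ [Ar]4s¹, Si⁺ [Ne]3s²3p¹.
The numbers (kJ/mol): P 1907, S 2252, Ca 1145, Si 1577.
So the second ionization energies run Ca < Si < P < S.

S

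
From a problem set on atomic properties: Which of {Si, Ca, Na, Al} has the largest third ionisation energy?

After 2 electrons have been removed, what remains? Si²⁺ still has 2 valence electrons; Ca²⁺ is the bare [Ar] core; Na²⁺ is already 1 electron into the core; Al²⁺ still has 1 valence electron.
Breaking into a closed-shell core is much more expensive than removing a leftover valence electron — Ca and Na have the largest IE_3 here.
Valence configurations: Si²⁺ [Ne]3s², Al²⁺ [Ne]3s¹.
Tabulated IE_3 (kJ/mol): Si 3232, Ca 4912, Na 6910, Al 2745.
So the third ionization energies run Al < Si < Ca < Na.

Na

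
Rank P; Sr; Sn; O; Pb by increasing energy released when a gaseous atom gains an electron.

Sr < Pb < P < Sn < O

O is in period 2, group 16; P is in period 3, group 15; Sr is in period 5, group 2; Sn is in period 5, group 14; Pb is in period 6, group 14.
Atoms with high Z_eff and room in the valence shell (especially the halogens) have the most exothermic electron affinities.
These span different periods and groups, so the two trends combine.
Pb > Sr: the two effects oppose for this pair; the across-period effect wins (35 vs 5 kJ/mol).
P > Pb: both effects reinforce here, so P is clearly the higher of the two.
Sn > P: this pair runs against the simple trend — see the exception note.
O > Sn: relative to Sn, both the across-period and down-group shifts push O's electron affinity up.
Note the exception: Sn has a higher electron affinity than P, contrary to the simple trend — adding an electron to P's half-filled np³ subshell costs electron-pairing energy.
Approximate values (kJ/mol): O 141, P 72, Sr 5, Sn 107, Pb 35.
So from lowest to highest: Sr < Pb < P < Sn < O.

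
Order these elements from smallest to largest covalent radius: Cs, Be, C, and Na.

Be is in period 2, group 2; C is in period 2, group 14; Na is in period 3, group 1; Cs is in period 6, group 1.
Radius decreases left→right (rising Z_eff, same n) and increases top→bottom (higher n).
Here both period and group differ, so the two effects have to be weighed against each other.
Be > C: Be lies to the left of C in period 2, so the across-period effect alone puts Be larger.
Na > Be: both effects reinforce here, so Na is clearly the larger of the two.
Cs > Na: Cs sits below Na in group 1, so the down-group effect alone puts Cs larger.
For reference (pm): Be 102, C 75, Na 155, Cs 232.
So from smallest to largest: C < Be < Na < Cs.

C < Be < Na < Cs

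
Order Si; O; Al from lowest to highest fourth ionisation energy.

IE_4 is the cost of taking one more electron from the +3 cation: Si³⁺ still has 1 valence electron; O³⁺ still has 3 valence electrons; Al³⁺ is the bare [Ne] core.
Breaking into a closed-shell core is much more expensive than removing a leftover valence electron — Al has the largest IE_4 here.
Valence configurations: Si³⁺ [Ne]3s¹, O³⁺ [He]2s²2p¹.
The numbers (kJ/mol): Si 4356, O 7469, Al 11577.
Hence IE_4: Si < O < Al.

Si < O < Al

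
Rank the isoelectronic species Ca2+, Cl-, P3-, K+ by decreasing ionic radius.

P3- > Cl- > K+ > Ca2+

All of these have 18 electrons, so size is governed by nuclear charge alone: the more protons, the stronger the pull on the same electron cloud, and the smaller the ion.
Nuclear charges: Ca2+ (Z=20), K+ (Z=19), Cl- (Z=17), P3- (Z=15).
Largest to smallest: P3- > Cl- > K+ > Ca2+.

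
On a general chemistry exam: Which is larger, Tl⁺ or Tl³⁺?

Both ions have Z = 81 protons, but Tl³⁺ has lost more electrons, so its remaining electrons feel a larger effective nuclear charge per electron and are pulled in more tightly.
Higher positive charge → smaller ion, so Tl⁺ > Tl³⁺.

Tl⁺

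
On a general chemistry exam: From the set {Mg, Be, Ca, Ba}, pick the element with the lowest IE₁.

Be is in period 2, group 2; Mg is in period 3, group 2; Ca is in period 4, group 2; Ba is in period 6, group 2.
Removing the outermost electron gets harder across a period and easier down a group.
All are in group 2, so first ionization energy increases up the group.
The lowest IE₁ among these belongs to Ba.

Ba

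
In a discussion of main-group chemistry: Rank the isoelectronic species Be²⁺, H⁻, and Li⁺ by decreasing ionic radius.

H⁻ > Li⁺ > Be²⁺

All of these have 2 electrons, so size is governed by nuclear charge alone: the more protons, the stronger the pull on the same electron cloud, and the smaller the ion.
Nuclear charges: Be²⁺ (Z=4), Li⁺ (Z=3), H⁻ (Z=1).
Largest to smallest: H⁻ > Li⁺ > Be²⁺.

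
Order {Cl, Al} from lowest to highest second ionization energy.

Al, Cl

The second ionization energy removes an electron from the +1 ion. For each element: Cl⁺ still has 6 valence electrons; Al⁺ still has 2 valence electrons.
All are still removing valence electrons, so compare the +1 ions as you would atoms: IE_2 generally rises across a period (higher Z_eff) and falls down a group (larger shell), subject to the usual subshell exceptions.
Valence configurations: Cl⁺ [Ne]3s²3p⁴, Al⁺ [Ne]3s².
Approximate IE_2 values (kJ/mol): Cl 2298, Al 1817.
Hence IE_2: Al < Cl.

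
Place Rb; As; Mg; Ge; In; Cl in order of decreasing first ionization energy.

Cl > As > Ge > Mg > In > Rb

Mg is in period 3, group 2; Cl is in period 3, group 17; Ge is in period 4, group 14; As is in period 4, group 15; Rb is in period 5, group 1; In is in period 5, group 13.
IE₁ increases left→right with effective nuclear charge and decreases top→bottom as the valence shell moves farther out.
These span different periods and groups, so the two trends combine.
In > Rb: In lies to the right of Rb in period 5, so the across-period effect alone puts In higher.
Mg > In: the two effects oppose for this pair; the down-group effect wins (738 vs 558 kJ/mol).
Ge > Mg: the two effects oppose for this pair; the across-period effect wins (762 vs 738 kJ/mol).
As > Ge: As lies to the right of Ge in period 4, so the across-period effect alone puts As higher.
Cl > As: relative to As, both the across-period and down-group shifts push Cl's first ionization energy up.
Tabulated first ionization energy (kJ/mol): Mg 738, Cl 1251, Ge 762, As 947, Rb 403, In 558.
So from highest to lowest: Cl > As > Ge > Mg > In > Rb.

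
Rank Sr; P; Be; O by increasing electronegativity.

Be is in period 2, group 2; O is in period 2, group 16; P is in period 3, group 15; Sr is in period 5, group 2.
Atoms toward the upper right of the periodic table pull bonding electrons most strongly.
These span different periods and groups, so the two trends combine.
Be > Sr: Be sits above Sr in group 2, so the down-group effect alone puts Be higher.
P > Be: period and group pull opposite ways; the across-period shift dominates (2.19 vs 1.57).
O > P: both effects reinforce here, so O is clearly the higher of the two.
Tabulated electronegativity (Pauling): Be 1.57, O 3.44, P 2.19, Sr 0.95.
So from lowest to highest: Sr < Be < P < O.

Sr < Be < P < O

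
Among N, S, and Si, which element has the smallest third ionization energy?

Si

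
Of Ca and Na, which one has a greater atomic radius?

Na is in period 3, group 1; Ca is in period 4, group 2.
Across a period the added protons contract the valence shell; down a group each new principal shell makes the atom larger.
A diagonal step moves right (one effect) and down (the opposite effect) at once.
Ca > Na: period and group pull opposite ways; the down-group shift dominates (171 vs 155 pm).
Tabulated atomic radius (pm): Na 155, Ca 171.
So Ca has the greater atomic radius (Ca > Na).

Ca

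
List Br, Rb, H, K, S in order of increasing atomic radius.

Across a period the added protons contract the valence shell; down a group each new principal shell makes the atom larger.
Neither a single period nor a single group — weigh both effects.
S > H: period and group pull opposite ways; the down-group shift dominates (103 vs 32 pm).
Br > S: period and group pull opposite ways; the down-group shift dominates (114 vs 103 pm).
K > Br: K lies to the left of Br in period 4, so the across-period effect alone puts K larger.
Rb > K: Rb sits below K in group 1, so the down-group effect alone puts Rb larger.
For reference (pm): H 32, S 103, K 196, Br 114, Rb 210.
So from smallest to largest: H < S < Br < K < Rb.

H < S < Br < K < Rb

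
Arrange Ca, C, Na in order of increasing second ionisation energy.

Ca, C, Na

After 1 electron has been removed, what remains? Ca⁺ still has 1 valence electron; C⁺ still has 3 valence electrons; Na⁺ is the bare [Ne] core.
Breaking into a closed-shell core is much more expensive than removing a leftover valence electron — Na has the largest IE_2 here.
Valence configurations: Ca⁺ [Ar]4s¹, C⁺ [He]2s²2p¹.
Approximate IE_2 values (kJ/mol): Ca 1145, C 2353, Na 4562.
Hence IE_2: Ca < C < Na.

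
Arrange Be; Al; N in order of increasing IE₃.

After 2 electrons have been removed, what remains? Be²⁺ is the bare [He] core; Al²⁺ still has 1 valence electron; N²⁺ still has 3 valence electrons.
Breaking into a closed-shell core is much more expensive than removing a leftover valence electron — Be has the largest IE_3 here.
Valence configurations: Al²⁺ [Ne]3s¹, N²⁺ [He]2s²2p¹.
Tabulated IE_3 (kJ/mol): Be 14849, Al 2745, N 4578.
So the third ionization energies run Al < N < Be.

Al < N < Be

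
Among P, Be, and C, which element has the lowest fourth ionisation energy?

P

Consider each +3 ion: P³⁺ still has 2 valence electrons; Be³⁺ is already 1 electron into the core; C³⁺ still has 1 valence electron.
Breaking into a closed-shell core is much more expensive than removing a leftover valence electron — Be has the largest IE_4 here.
Valence configurations: P³⁺ [Ne]3s², C³⁺ [He]2s¹.
Tabulated IE_4 (kJ/mol): P 4964, Be 21007, C 6223.
Overall IE_4 order: P < C < Be.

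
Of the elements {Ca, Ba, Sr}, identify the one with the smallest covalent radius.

Ca

Ca is in period 4, group 2; Sr is in period 5, group 2; Ba is in period 6, group 2.
Atomic radius shrinks across a period as nuclear charge pulls the same shell inward, and grows down a group as new shells are added.
All are in group 2, so atomic radius increases down the group.
The smallest covalent radius among these belongs to Ca.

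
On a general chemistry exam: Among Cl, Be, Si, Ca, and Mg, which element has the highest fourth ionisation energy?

The fourth ionization energy removes an electron from the +3 ion. For each element: Cl³⁺ still has 4 valence electrons; Be³⁺ is already 1 electron into the core; Si³⁺ still has 1 valence electron; Ca³⁺ is already 1 electron into the core; Mg³⁺ is already 1 electron into the core.
Core electrons are held far more tightly than valence electrons, so Ca, Mg and Be top the IE_4 order.
Valence configurations: Cl³⁺ [Ne]3s²3p², Si³⁺ [Ne]3s¹.
Tabulated IE_4 (kJ/mol): Cl 5159, Be 21007, Si 4356, Ca 6491, Mg 10543.
Putting it together, IE_4: Si < Cl < Ca < Mg < Be.

Be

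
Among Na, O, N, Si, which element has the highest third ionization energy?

Na

IE_3 is the cost of taking one more electron from the +2 cation: Na²⁺ is already 1 electron into the core; O²⁺ still has 4 valence electrons; N²⁺ still has 3 valence electrons; Si²⁺ still has 2 valence electrons.
Pulling an electron out of a noble-gas core costs far more than removing a remaining valence electron, so Na sits at the high end of IE_3.
Valence configurations: O²⁺ [He]2s²2p², N²⁺ [He]2s²2p¹, Si²⁺ [Ne]3s².
Tabulated IE_3 (kJ/mol): Na 6910, O 5300, N 4578, Si 3232.
Putting it together, IE_3: Si < N < O < Na.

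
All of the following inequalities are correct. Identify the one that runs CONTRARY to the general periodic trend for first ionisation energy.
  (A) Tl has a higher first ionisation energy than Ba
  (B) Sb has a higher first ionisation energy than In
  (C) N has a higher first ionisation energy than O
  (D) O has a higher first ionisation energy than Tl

(C)

The general trend: first ionisation energy increases across a period and decreases down a group.
(A) Tl (period 6, group 13) vs Ba (period 6, group 2): the stated order agrees with the simple trend.
(B) Sb (period 5, group 15) vs In (period 5, group 13): the stated order agrees with the simple trend.
(C) N (period 2, group 15) vs O (period 2, group 16): the stated order contradicts the simple trend.
(D) O (period 2, group 16) vs Tl (period 6, group 13): the stated order agrees with the simple trend.
The exception is (C): pairing an electron in O's 2p⁴ costs repulsion energy, so O ionizes more easily than half-filled N (2p³).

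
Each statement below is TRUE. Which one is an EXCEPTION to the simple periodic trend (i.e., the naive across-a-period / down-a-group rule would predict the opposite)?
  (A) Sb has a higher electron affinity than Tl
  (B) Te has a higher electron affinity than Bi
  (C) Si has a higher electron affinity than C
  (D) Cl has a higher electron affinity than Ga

(C)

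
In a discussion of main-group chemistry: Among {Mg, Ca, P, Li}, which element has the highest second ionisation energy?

Li

After 1 electron has been removed, what remains? Mg⁺ still has 1 valence electron; Ca⁺ still has 1 valence electron; P⁺ still has 4 valence electrons; Li⁺ is the bare [He] core.
Core electrons are held far more tightly than valence electrons, so Li tops the IE_2 order.
Valence configurations: Mg⁺ [Ne]3s¹, Ca⁺ [Ar]4s¹, P⁺ [Ne]3s²3p².
Approximate IE_2 values (kJ/mol): Mg 1451, Ca 1145, P 1907, Li 7298.
Putting it together, IE_2: Ca < Mg < P < Li.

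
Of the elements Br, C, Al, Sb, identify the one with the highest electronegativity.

EN rises left→right (higher Z_eff, smaller atoms) and falls top→bottom (larger, more shielded atoms).
These span different periods and groups, so the two trends combine.
Sb > Al: the two effects oppose for this pair; the across-period effect wins (2.05 vs 1.61).
C > Sb: the two effects oppose for this pair; the down-group effect wins (2.55 vs 2.05).
Br > C: the two effects oppose for this pair; the across-period effect wins (2.96 vs 2.55).
For reference (Pauling): C 2.55, Al 1.61, Br 2.96, Sb 2.05.
The highest electronegativity among these belongs to Br.

Br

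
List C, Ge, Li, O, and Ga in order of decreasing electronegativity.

O > C > Ge > Ga > Li

EN rises left→right (higher Z_eff, smaller atoms) and falls top→bottom (larger, more shielded atoms).
Here both period and group differ, so the two effects have to be weighed against each other.
Ga > Li: period and group pull opposite ways; the across-period shift dominates (1.81 vs 0.98).
Ge > Ga: Ge lies to the right of Ga in period 4, so the across-period effect alone puts Ge higher.
C > Ge: C sits above Ge in group 14, so the down-group effect alone puts C higher.
O > C: both are in period 2; the period trend gives O the larger value.
Approximate values (Pauling): Li 0.98, C 2.55, O 3.44, Ga 1.81, Ge 2.01.
So from highest to lowest: O > C > Ge > Ga > Li.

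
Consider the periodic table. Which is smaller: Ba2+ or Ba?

Ba2+

Forming Ba2+ removes 2 electrons from Ba. Fewer electrons for the same nuclear charge means less shielding and a higher Z_eff on the remaining electrons, and for main-group metals the entire outer shell is lost.
A cation is smaller than its parent atom: Ba2+ < Ba.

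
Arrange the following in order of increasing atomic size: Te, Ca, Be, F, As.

F < Be < As < Te < Ca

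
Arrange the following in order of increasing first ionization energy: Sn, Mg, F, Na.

Na < Sn < Mg < F

IE₁ increases left→right with effective nuclear charge and decreases top→bottom as the valence shell moves farther out.
Neither a single period nor a single group — weigh both effects.
Sn > Na: period and group pull opposite ways; the across-period shift dominates (709 vs 496 kJ/mol).
Mg > Sn: the two effects oppose for this pair; the down-group effect wins (738 vs 709 kJ/mol).
F > Mg: relative to Mg, both the across-period and down-group shifts push F's first ionization energy up.
Tabulated first ionization energy (kJ/mol): F 1681, Na 496, Mg 738, Sn 709.
So from lowest to highest: Na < Sn < Mg < F.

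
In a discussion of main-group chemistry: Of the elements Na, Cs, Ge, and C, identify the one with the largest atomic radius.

Cs

C is in period 2, group 14; Na is in period 3, group 1; Ge is in period 4, group 14; Cs is in period 6, group 1.
Across a period the added protons contract the valence shell; down a group each new principal shell makes the atom larger.
Here both period and group differ, so the two effects have to be weighed against each other.
Ge > C: they share group 14; the group trend gives Ge the larger value.
Na > Ge: the two effects oppose for this pair; the across-period effect wins (155 vs 121 pm).
Cs > Na: Cs sits below Na in group 1, so the down-group effect alone puts Cs larger.
For reference (pm): C 75, Na 155, Ge 121, Cs 232.
The largest atomic radius among these belongs to Cs.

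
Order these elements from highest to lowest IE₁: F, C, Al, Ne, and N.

C is in period 2, group 14; N is in period 2, group 15; F is in period 2, group 17; Ne is in period 2, group 18; Al is in period 3, group 13.
First ionization energy rises across a period (greater Z_eff holds electrons more tightly) and falls down a group (valence electrons are farther from the nucleus).
Here both period and group differ, so the two effects have to be weighed against each other.
C > Al: relative to Al, both the across-period and down-group shifts push C's first ionization energy up.
N > C: both are in period 2; the period trend gives N the larger value.
F > N: both are in period 2; the period trend gives F the larger value.
Ne > F: Ne lies to the right of F in period 2, so the across-period effect alone puts Ne higher.
Approximate values (kJ/mol): C 1086, N 1402, F 1681, Ne 2081, Al 578.
So from highest to lowest: Ne > F > N > C > Al.

Ne > F > N > C > Al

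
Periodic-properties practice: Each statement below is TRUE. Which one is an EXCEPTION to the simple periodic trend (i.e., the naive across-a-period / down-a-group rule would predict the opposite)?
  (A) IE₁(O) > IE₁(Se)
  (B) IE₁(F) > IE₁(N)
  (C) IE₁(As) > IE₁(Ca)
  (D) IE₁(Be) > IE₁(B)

The general trend: first ionization energy increases across a period and decreases down a group.
(A) O (period 2, group 16) vs Se (period 4, group 16): the stated order agrees with the simple trend.
(B) F (period 2, group 17) vs N (period 2, group 15): the stated order agrees with the simple trend.
(C) As (period 4, group 15) vs Ca (period 4, group 2): the stated order agrees with the simple trend.
(D) Be (period 2, group 2) vs B (period 2, group 13): the stated order contradicts the simple trend.
The exception is (D): removing B's lone 2p electron is easier than breaking Be's filled 2s².

(D)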